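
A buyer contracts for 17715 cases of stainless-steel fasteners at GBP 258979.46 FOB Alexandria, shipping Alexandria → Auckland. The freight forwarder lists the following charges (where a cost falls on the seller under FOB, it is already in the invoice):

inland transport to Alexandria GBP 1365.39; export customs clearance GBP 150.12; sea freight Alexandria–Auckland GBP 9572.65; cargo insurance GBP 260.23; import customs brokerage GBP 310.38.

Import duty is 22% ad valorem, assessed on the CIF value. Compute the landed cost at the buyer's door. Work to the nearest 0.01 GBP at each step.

FOB: the seller bears costs until goods are on board at the origin port; the buyer bears freight, insurance and all costs thereafter.
Already in the invoice (seller's account under FOB): inland to port, export clearance — exclude.
CIF value = FOB price + freight + insurance = 258979.46 + 9572.65 + 260.23 = 268812.34
Import duty = 268812.34 × 22% = 59138.71
Buyer bears: freight 9572.65 + insurance 260.23 + brokerage 310.38 + duty 59138.71 = 69281.97
Landed cost = invoice 258979.46 + 69281.97 = 328261.43

Total landed cost: GBP 328261.43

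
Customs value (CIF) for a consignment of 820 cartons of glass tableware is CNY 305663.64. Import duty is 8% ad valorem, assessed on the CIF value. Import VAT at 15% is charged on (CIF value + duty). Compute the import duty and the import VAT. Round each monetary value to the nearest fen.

Import duty = 305663.64 × 8% = 24453.09
VAT base = CIF + duty = 305663.64 + 24453.09 = 330116.73
Import VAT = 330116.73 × 15% = 49517.51

Import duty: CNY 24453.09; import VAT: CNY 49517.51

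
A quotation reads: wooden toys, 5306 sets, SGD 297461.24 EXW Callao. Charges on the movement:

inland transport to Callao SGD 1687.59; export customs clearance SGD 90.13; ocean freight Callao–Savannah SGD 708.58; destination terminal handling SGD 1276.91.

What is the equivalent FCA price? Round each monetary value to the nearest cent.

FCA price: SGD 299238.96

Not relevant to the conversion: freight, destination terminal — on the buyer under both terms; not part of either seller's price.
From EXW to FCA, the seller additionally bears: inland to port, export clearance.
FCA price = 297461.24 + 1687.59 + 90.13 = 299238.96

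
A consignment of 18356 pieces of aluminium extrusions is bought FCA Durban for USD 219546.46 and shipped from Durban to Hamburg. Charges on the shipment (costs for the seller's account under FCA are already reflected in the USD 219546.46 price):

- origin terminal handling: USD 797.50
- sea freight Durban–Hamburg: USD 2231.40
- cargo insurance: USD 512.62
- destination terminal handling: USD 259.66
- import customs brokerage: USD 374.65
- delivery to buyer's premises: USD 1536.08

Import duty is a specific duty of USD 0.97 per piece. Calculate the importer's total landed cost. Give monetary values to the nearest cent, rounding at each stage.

Total landed cost: USD 243063.69

FCA: the seller delivers export-cleared goods to the carrier; the buyer bears costs from that point.
CIF value = FCA price + origin terminal + freight + insurance = 219546.46 + 797.50 + 2231.40 + 512.62 = 223087.98
Import duty = 18356 × 0.97 = 17805.32
Buyer bears: origin terminal 797.50 + freight 2231.40 + insurance 512.62 + destination terminal 259.66 + brokerage 374.65 + delivery 1536.08 + duty 17805.32 = 23517.23
Landed cost = invoice 219546.46 + 23517.23 = 243063.69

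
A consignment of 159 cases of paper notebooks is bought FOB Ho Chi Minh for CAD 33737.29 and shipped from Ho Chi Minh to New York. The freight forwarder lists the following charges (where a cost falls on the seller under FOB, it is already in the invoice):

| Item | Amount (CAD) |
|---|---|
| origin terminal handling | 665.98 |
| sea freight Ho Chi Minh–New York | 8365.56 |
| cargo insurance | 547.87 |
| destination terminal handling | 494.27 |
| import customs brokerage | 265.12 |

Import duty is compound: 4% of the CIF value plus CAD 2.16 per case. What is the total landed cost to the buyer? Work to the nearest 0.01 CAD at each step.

FOB: the seller bears costs until goods are on board at the origin port; the buyer bears freight, insurance and all costs thereafter.
Already in the invoice (seller's account under FOB): origin terminal — exclude.
CIF value = FOB price + freight + insurance = 33737.29 + 8365.56 + 547.87 = 42650.72
Ad valorem component: 42650.72 × 4% = 1706.03
Specific component: 159 × 2.16 = 343.44
Import duty = 1706.03 + 343.44 = 2049.47
Buyer bears: freight 8365.56 + insurance 547.87 + destination terminal 494.27 + brokerage 265.12 + duty 2049.47 = 11722.29
Landed cost = invoice 33737.29 + 11722.29 = 45459.58

Total landed cost: CAD 45459.58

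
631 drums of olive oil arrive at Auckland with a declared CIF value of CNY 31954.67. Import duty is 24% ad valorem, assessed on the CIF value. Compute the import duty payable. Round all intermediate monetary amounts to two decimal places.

Import duty: CNY 7669.12

Import duty = 31954.67 × 24% = 7669.12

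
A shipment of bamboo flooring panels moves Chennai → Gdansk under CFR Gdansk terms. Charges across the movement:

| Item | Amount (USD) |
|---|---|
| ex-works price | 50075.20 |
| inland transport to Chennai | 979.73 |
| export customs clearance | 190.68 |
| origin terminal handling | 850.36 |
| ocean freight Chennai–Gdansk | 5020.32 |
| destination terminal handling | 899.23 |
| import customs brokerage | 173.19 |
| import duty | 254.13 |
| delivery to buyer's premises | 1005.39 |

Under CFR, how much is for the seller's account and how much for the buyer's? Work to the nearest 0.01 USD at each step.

Seller: USD 57116.29; buyer: USD 2331.94

CFR: the seller pays costs through ocean freight to the destination port, but not insurance.
Seller's account: goods 50075.20 + inland to port 979.73 + export clearance 190.68 + origin terminal 850.36 + freight 5020.32 = 57116.29
Buyer's account: destination terminal 899.23 + brokerage 173.19 + duty 254.13 + delivery 1005.39 = 2331.94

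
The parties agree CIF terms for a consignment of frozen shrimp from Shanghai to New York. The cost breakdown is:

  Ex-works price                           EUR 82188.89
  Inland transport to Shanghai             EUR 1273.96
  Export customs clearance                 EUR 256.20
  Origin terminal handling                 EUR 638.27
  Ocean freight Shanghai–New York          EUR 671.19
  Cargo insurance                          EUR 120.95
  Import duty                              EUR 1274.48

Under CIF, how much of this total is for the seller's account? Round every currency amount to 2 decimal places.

CIF: the seller pays costs through ocean freight and marine insurance to the destination port.
Seller's account: goods 82188.89 + inland to port 1273.96 + export clearance 256.20 + origin terminal 638.27 + freight 671.19 + insurance 120.95 = 85149.46
Buyer's account: duty 1274.48 = 1274.48

Seller's account: EUR 85149.46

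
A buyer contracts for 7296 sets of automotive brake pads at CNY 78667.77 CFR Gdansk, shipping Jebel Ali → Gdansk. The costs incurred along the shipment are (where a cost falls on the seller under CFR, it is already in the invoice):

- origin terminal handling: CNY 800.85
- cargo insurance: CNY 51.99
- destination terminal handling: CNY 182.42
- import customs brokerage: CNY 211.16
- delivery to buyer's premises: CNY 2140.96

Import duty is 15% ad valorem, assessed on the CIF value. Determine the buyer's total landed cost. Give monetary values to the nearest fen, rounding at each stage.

CFR: the seller pays costs through ocean freight to the destination port, but not insurance.
Already in the invoice (seller's account under CFR): origin terminal — exclude.
CIF value = CFR price + insurance = 78667.77 + 51.99 = 78719.76
Import duty = 78719.76 × 15% = 11807.96
Buyer bears: insurance 51.99 + destination terminal 182.42 + brokerage 211.16 + delivery 2140.96 + duty 11807.96 = 14394.49
Landed cost = invoice 78667.77 + 14394.49 = 93062.26

Total landed cost: CNY 93062.26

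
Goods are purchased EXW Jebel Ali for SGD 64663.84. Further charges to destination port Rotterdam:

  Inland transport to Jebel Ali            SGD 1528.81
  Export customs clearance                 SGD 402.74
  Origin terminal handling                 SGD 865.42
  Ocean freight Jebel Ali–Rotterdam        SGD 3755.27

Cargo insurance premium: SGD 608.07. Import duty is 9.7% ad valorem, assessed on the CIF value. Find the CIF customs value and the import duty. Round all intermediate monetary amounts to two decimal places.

CIF = EXW price + pre-shipment costs + freight + insurance
CIF = 64663.84 + 1528.81 + 402.74 + 865.42 + 3755.27 + 608.07 = 71824.15
Import duty = 71824.15 × 9.7% = 6966.94

CIF value: SGD 71824.15; import duty: SGD 6966.94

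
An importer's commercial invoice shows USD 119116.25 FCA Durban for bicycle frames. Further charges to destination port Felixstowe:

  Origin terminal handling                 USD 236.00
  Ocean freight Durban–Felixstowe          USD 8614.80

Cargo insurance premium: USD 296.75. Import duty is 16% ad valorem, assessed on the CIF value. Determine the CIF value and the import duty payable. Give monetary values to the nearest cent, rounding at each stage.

CIF = FCA price + pre-shipment costs + freight + insurance
CIF = 119116.25 + 236.00 + 8614.80 + 296.75 = 128263.80
Import duty = 128263.80 × 16% = 20522.21

CIF value: USD 128263.80; import duty: USD 20522.21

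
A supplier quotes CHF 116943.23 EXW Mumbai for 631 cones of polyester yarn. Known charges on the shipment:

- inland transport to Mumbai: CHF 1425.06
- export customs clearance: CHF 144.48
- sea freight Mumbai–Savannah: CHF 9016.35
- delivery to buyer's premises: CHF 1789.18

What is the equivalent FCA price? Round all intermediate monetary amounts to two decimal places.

Not relevant to the conversion: freight, delivery — on the buyer under both terms; not part of either seller's price.
From EXW to FCA, the seller additionally bears: inland to port, export clearance.
FCA price = 116943.23 + 1425.06 + 144.48 = 118512.77

FCA price: CHF 118512.77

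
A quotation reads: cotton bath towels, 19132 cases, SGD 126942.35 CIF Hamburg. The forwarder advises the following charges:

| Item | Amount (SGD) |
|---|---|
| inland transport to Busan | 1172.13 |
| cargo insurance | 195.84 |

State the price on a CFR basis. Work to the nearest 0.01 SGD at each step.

CFR price: SGD 126746.51

Not relevant to the conversion: inland to port — on the seller under both CIF and CFR; already in the CIF price and stays in the CFR price.
From CIF to CFR, the seller no longer bears: insurance.
CFR price = 126942.35 − 195.84 = 126746.51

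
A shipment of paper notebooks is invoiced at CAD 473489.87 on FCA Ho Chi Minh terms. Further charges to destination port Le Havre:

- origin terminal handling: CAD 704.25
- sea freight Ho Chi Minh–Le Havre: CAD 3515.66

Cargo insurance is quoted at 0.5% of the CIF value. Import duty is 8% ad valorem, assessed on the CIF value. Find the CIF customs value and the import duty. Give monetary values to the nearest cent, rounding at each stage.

Let C be the CIF value. C = FCA price + pre-shipment costs + freight + 0.5% × C
C − 0.5% × C = 473489.87 + 704.25 + 3515.66
0.995 × C = 477709.78
C = 477709.78 / 0.995 = 480110.33
Insurance premium = 0.5% × 480110.33 = 2400.55
Import duty = 480110.33 × 8% = 38408.83

CIF value: CAD 480110.33; import duty: CAD 38408.83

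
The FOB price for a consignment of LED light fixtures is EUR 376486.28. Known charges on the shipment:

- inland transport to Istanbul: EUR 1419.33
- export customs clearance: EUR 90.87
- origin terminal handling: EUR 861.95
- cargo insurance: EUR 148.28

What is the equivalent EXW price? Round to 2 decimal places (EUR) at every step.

Not relevant to the conversion: insurance — on the buyer under both terms; not part of either seller's price.
From FOB to EXW, the seller no longer bears: inland to port, export clearance, origin terminal.
EXW price = 376486.28 − 1419.33 − 90.87 − 861.95 = 374114.13

EXW price: EUR 374114.13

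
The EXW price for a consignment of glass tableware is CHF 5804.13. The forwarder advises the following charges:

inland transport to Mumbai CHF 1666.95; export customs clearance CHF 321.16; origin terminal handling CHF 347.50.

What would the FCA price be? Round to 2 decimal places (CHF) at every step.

Not relevant to the conversion: origin terminal — on the buyer under both terms; not part of either seller's price.
From EXW to FCA, the seller additionally bears: inland to port, export clearance.
FCA price = 5804.13 + 1666.95 + 321.16 = 7792.24

FCA price: CHF 7792.24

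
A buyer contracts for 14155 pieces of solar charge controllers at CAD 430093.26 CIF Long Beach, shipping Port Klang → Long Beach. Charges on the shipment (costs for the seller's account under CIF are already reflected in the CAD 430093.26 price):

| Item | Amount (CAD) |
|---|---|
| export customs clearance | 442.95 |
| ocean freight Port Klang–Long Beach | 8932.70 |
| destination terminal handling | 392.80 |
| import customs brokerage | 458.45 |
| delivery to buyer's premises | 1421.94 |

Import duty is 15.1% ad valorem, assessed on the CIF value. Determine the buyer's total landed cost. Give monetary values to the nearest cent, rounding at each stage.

CIF: the seller pays costs through ocean freight and marine insurance to the destination port.
Already in the invoice (seller's account under CIF): export clearance, freight — exclude.
The CIF price already equals the CIF value: 430093.26
Import duty = 430093.26 × 15.1% = 64944.08
Buyer bears: destination terminal 392.80 + brokerage 458.45 + delivery 1421.94 + duty 64944.08 = 67217.27
Landed cost = invoice 430093.26 + 67217.27 = 497310.53

Total landed cost: CAD 497310.53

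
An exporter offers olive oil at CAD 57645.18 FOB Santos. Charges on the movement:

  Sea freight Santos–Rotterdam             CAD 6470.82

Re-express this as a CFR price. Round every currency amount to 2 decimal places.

CFR price: CAD 64116.00

From FOB to CFR, the seller additionally bears: freight.
CFR price = 57645.18 + 6470.82 = 64116.00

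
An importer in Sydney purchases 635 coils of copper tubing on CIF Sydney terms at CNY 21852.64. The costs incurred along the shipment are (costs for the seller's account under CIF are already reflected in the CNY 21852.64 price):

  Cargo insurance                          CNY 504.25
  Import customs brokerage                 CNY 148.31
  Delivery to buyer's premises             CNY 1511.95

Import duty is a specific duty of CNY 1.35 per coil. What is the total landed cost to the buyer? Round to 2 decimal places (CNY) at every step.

Total landed cost: CNY 24370.15

CIF: the seller pays costs through ocean freight and marine insurance to the destination port.
Already in the invoice (seller's account under CIF): insurance — exclude.
The CIF price already equals the CIF value: 21852.64
Import duty = 635 × 1.35 = 857.25
Buyer bears: brokerage 148.31 + delivery 1511.95 + duty 857.25 = 2517.51
Landed cost = invoice 21852.64 + 2517.51 = 24370.15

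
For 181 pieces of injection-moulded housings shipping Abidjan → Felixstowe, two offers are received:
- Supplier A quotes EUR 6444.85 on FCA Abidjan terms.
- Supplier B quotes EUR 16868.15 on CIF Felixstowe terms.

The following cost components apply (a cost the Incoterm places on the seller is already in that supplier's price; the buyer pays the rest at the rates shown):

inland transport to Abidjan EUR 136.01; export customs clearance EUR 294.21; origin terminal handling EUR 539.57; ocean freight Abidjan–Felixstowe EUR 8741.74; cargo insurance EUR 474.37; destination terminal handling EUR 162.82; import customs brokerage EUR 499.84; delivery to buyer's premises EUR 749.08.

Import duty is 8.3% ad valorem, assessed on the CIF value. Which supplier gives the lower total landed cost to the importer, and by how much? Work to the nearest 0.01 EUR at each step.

Supplier A (FCA):
CIF value = FCA price + origin terminal + freight + insurance = 6444.85 + 539.57 + 8741.74 + 474.37 = 16200.53
Import duty = 16200.53 × 8.3% = 1344.64
Buyer bears (A): 539.57 + 8741.74 + 474.37 + 162.82 + 499.84 + 749.08 = 11167.42
Landed cost (A) = invoice 6444.85 + 11167.42 + duty 1344.64 = 18956.91
Supplier B (CIF):
The CIF price already equals the CIF value: 16868.15
Import duty = 16868.15 × 8.3% = 1400.06
Buyer bears (B): 162.82 + 499.84 + 749.08 = 1411.74
Landed cost (B) = invoice 16868.15 + 1411.74 + duty 1400.06 = 19679.95
Difference = |18956.91 − 19679.95| = 723.04

Supplier A is cheaper by EUR 723.04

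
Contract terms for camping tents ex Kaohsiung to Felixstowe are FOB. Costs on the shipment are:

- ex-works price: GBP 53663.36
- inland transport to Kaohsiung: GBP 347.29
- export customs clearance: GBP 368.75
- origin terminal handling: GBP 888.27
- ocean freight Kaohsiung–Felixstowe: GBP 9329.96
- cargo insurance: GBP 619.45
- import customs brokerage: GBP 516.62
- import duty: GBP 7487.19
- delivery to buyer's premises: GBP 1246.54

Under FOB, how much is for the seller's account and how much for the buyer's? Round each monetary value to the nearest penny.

Seller: GBP 55267.67; buyer: GBP 19199.76

FOB: the seller bears costs until goods are on board at the origin port; the buyer bears freight, insurance and all costs thereafter.
Seller's account: goods 53663.36 + inland to port 347.29 + export clearance 368.75 + origin terminal 888.27 = 55267.67
Buyer's account: freight 9329.96 + insurance 619.45 + brokerage 516.62 + duty 7487.19 + delivery 1246.54 = 19199.76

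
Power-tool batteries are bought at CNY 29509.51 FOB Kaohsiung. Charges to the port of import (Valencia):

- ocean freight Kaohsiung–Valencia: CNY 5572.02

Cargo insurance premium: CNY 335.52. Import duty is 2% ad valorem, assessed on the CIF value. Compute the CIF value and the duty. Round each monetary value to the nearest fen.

CIF value: CNY 35417.05; import duty: CNY 708.34

CIF = FOB price + freight + insurance
CIF = 29509.51 + 5572.02 + 335.52 = 35417.05
Import duty = 35417.05 × 2% = 708.34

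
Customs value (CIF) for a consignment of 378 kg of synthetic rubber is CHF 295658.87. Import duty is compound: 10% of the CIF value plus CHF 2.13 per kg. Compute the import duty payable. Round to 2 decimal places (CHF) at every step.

Ad valorem component: 295658.87 × 10% = 29565.89
Specific component: 378 × 2.13 = 805.14
Import duty = 29565.89 + 805.14 = 30371.03

Import duty: CHF 30371.03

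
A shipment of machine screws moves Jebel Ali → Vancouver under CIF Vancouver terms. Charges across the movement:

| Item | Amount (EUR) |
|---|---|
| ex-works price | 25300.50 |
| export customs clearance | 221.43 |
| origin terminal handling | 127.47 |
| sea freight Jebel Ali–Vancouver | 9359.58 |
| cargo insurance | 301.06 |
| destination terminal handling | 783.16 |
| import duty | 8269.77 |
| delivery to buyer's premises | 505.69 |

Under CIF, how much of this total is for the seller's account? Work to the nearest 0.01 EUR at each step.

Seller's account: EUR 35310.04

CIF: the seller pays costs through ocean freight and marine insurance to the destination port.
Seller's account: goods 25300.50 + export clearance 221.43 + origin terminal 127.47 + freight 9359.58 + insurance 301.06 = 35310.04
Buyer's account: destination terminal 783.16 + duty 8269.77 + delivery 505.69 = 9558.62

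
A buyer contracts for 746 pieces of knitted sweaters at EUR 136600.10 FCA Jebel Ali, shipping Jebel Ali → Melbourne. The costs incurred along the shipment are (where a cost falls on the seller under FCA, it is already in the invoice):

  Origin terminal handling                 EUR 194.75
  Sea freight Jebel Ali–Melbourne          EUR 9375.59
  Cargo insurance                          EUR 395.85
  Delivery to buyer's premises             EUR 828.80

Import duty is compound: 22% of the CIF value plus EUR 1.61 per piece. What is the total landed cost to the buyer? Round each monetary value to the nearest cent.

Total landed cost: EUR 180840.73

FCA: the seller delivers export-cleared goods to the carrier; the buyer bears costs from that point.
CIF value = FCA price + origin terminal + freight + insurance = 136600.10 + 194.75 + 9375.59 + 395.85 = 146566.29
Ad valorem component: 146566.29 × 22% = 32244.58
Specific component: 746 × 1.61 = 1201.06
Import duty = 32244.58 + 1201.06 = 33445.64
Buyer bears: origin terminal 194.75 + freight 9375.59 + insurance 395.85 + delivery 828.80 + duty 33445.64 = 44240.63
Landed cost = invoice 136600.10 + 44240.63 = 180840.73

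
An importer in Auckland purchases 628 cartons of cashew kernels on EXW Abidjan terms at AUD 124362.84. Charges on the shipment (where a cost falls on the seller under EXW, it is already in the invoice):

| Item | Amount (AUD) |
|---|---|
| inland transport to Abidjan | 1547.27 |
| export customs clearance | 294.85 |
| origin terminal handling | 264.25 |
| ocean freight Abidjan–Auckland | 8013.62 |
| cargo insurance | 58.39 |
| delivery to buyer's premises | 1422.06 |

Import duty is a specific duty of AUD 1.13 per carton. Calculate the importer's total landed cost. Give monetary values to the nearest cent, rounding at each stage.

Total landed cost: AUD 136672.92

EXW: the seller makes goods available at their premises; the buyer bears all onward costs.
CIF value = EXW price + inland to port + export clearance + origin terminal + freight + insurance = 124362.84 + 1547.27 + 294.85 + 264.25 + 8013.62 + 58.39 = 134541.22
Import duty = 628 × 1.13 = 709.64
Buyer bears: inland to port 1547.27 + export clearance 294.85 + origin terminal 264.25 + freight 8013.62 + insurance 58.39 + delivery 1422.06 + duty 709.64 = 12310.08
Landed cost = invoice 124362.84 + 12310.08 = 136672.92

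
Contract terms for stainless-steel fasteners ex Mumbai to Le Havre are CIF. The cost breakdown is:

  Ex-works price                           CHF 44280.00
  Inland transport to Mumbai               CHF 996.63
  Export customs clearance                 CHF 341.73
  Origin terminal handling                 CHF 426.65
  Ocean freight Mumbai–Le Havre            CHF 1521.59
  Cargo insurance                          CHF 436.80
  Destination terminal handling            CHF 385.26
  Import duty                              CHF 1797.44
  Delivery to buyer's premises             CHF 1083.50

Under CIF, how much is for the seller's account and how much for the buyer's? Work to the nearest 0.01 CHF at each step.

CIF: the seller pays costs through ocean freight and marine insurance to the destination port.
Seller's account: goods 44280.00 + inland to port 996.63 + export clearance 341.73 + origin terminal 426.65 + freight 1521.59 + insurance 436.80 = 48003.40
Buyer's account: destination terminal 385.26 + duty 1797.44 + delivery 1083.50 = 3266.20

Seller: CHF 48003.40; buyer: CHF 3266.20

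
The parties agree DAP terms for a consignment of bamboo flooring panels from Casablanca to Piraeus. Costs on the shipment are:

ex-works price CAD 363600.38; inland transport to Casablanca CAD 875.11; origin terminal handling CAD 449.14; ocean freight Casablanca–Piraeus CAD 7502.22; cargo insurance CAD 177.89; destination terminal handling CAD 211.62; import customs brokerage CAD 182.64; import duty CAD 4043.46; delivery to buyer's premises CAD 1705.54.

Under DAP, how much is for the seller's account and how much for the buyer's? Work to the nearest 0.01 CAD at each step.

Seller: CAD 374521.90; buyer: CAD 4226.10

DAP: the seller bears all costs to the named destination except import duty and clearance.
Seller's account: goods 363600.38 + inland to port 875.11 + origin terminal 449.14 + freight 7502.22 + insurance 177.89 + destination terminal 211.62 + delivery 1705.54 = 374521.90
Buyer's account: brokerage 182.64 + duty 4043.46 = 4226.10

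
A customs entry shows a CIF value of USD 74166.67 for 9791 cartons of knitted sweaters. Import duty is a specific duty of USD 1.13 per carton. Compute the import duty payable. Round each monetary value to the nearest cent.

Import duty = 9791 × 1.13 = 11063.83

Import duty: USD 11063.83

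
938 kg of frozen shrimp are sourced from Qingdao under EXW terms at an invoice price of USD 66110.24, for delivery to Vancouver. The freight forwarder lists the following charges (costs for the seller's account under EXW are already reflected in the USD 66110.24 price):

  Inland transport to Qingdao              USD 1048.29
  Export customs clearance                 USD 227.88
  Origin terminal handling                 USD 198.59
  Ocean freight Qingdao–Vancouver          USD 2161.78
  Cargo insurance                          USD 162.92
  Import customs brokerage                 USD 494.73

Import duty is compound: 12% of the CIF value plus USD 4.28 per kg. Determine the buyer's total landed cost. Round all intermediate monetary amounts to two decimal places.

EXW: the seller makes goods available at their premises; the buyer bears all onward costs.
CIF value = EXW price + inland to port + export clearance + origin terminal + freight + insurance = 66110.24 + 1048.29 + 227.88 + 198.59 + 2161.78 + 162.92 = 69909.70
Ad valorem component: 69909.70 × 12% = 8389.16
Specific component: 938 × 4.28 = 4014.64
Import duty = 8389.16 + 4014.64 = 12403.80
Buyer bears: inland to port 1048.29 + export clearance 227.88 + origin terminal 198.59 + freight 2161.78 + insurance 162.92 + brokerage 494.73 + duty 12403.80 = 16697.99
Landed cost = invoice 66110.24 + 16697.99 = 82808.23

Total landed cost: USD 82808.23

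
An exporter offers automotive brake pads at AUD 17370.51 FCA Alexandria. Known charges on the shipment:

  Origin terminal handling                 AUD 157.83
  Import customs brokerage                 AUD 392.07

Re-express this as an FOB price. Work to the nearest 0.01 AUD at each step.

FOB price: AUD 17528.34

Not relevant to the conversion: brokerage — on the buyer under both terms; not part of either seller's price.
From FCA to FOB, the seller additionally bears: origin terminal.
FOB price = 17370.51 + 157.83 = 17528.34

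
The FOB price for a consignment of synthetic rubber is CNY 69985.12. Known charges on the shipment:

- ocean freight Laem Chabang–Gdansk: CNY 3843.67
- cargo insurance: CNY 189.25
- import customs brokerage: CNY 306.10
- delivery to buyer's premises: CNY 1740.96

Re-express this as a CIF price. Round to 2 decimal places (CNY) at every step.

Not relevant to the conversion: brokerage, delivery — on the buyer under both terms; not part of either seller's price.
From FOB to CIF, the seller additionally bears: freight, insurance.
CIF price = 69985.12 + 3843.67 + 189.25 = 74018.04

CIF price: CNY 74018.04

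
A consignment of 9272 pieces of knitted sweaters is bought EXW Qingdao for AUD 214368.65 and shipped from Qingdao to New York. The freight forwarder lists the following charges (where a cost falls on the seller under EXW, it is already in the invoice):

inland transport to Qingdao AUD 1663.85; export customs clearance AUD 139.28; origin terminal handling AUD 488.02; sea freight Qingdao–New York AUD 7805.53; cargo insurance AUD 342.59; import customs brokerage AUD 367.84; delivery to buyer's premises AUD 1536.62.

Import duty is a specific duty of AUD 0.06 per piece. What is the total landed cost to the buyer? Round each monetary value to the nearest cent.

Total landed cost: AUD 227268.70

EXW: the seller makes goods available at their premises; the buyer bears all onward costs.
CIF value = EXW price + inland to port + export clearance + origin terminal + freight + insurance = 214368.65 + 1663.85 + 139.28 + 488.02 + 7805.53 + 342.59 = 224807.92
Import duty = 9272 × 0.06 = 556.32
Buyer bears: inland to port 1663.85 + export clearance 139.28 + origin terminal 488.02 + freight 7805.53 + insurance 342.59 + brokerage 367.84 + delivery 1536.62 + duty 556.32 = 12900.05
Landed cost = invoice 214368.65 + 12900.05 = 227268.70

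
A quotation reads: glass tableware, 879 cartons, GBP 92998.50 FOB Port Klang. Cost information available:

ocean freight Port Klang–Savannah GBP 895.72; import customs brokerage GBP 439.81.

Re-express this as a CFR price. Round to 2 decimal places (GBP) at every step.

Not relevant to the conversion: brokerage — on the buyer under both terms; not part of either seller's price.
From FOB to CFR, the seller additionally bears: freight.
CFR price = 92998.50 + 895.72 = 93894.22

CFR price: GBP 93894.22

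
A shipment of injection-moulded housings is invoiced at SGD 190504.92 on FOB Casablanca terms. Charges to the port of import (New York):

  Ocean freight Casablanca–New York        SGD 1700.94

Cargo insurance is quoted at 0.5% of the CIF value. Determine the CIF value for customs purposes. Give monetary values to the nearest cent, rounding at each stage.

CIF value: SGD 193171.72

Let C be the CIF value. C = FOB price + freight + 0.5% × C
C − 0.5% × C = 190504.92 + 1700.94
0.995 × C = 192205.86
C = 192205.86 / 0.995 = 193171.72
Insurance premium = 0.5% × 193171.72 = 965.86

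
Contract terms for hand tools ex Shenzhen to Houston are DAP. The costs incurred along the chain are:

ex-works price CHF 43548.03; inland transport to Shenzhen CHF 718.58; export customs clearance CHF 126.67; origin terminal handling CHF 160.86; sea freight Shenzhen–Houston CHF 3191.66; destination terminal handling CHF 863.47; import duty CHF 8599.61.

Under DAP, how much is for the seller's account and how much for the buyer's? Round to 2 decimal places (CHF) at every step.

Seller: CHF 48609.27; buyer: CHF 8599.61

DAP: the seller bears all costs to the named destination except import duty and clearance.
Seller's account: goods 43548.03 + inland to port 718.58 + export clearance 126.67 + origin terminal 160.86 + freight 3191.66 + destination terminal 863.47 = 48609.27
Buyer's account: duty 8599.61 = 8599.61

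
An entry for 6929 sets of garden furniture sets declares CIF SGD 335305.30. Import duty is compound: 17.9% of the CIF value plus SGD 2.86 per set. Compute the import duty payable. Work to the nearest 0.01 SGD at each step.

Ad valorem component: 335305.30 × 17.9% = 60019.65
Specific component: 6929 × 2.86 = 19816.94
Import duty = 60019.65 + 19816.94 = 79836.59

Import duty: SGD 79836.59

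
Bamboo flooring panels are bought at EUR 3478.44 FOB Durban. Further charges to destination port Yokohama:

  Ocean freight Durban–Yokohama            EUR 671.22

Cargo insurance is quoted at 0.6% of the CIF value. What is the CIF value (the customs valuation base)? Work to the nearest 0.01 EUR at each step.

Let C be the CIF value. C = FOB price + freight + 0.6% × C
C − 0.6% × C = 3478.44 + 671.22
0.994 × C = 4149.66
C = 4149.66 / 0.994 = 4174.71
Insurance premium = 0.6% × 4174.71 = 25.05

CIF value: EUR 4174.71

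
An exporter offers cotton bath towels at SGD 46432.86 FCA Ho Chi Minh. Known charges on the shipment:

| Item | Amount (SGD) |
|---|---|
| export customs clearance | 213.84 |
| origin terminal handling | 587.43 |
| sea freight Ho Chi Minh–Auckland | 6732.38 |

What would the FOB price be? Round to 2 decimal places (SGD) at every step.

Not relevant to the conversion: export clearance — on the seller under both FCA and FOB; already in the FCA price and stays in the FOB price. freight — on the buyer under both terms; not part of either seller's price.
From FCA to FOB, the seller additionally bears: origin terminal.
FOB price = 46432.86 + 587.43 = 47020.29

FOB price: SGD 47020.29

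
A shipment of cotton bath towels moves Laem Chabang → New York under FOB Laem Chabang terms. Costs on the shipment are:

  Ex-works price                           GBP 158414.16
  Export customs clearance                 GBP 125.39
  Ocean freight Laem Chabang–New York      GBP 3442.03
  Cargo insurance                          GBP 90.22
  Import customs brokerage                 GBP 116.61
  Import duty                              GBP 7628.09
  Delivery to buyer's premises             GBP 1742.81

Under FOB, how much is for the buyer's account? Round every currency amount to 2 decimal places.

FOB: the seller bears costs until goods are on board at the origin port; the buyer bears freight, insurance and all costs thereafter.
Seller's account: goods 158414.16 + export clearance 125.39 = 158539.55
Buyer's account: freight 3442.03 + insurance 90.22 + brokerage 116.61 + duty 7628.09 + delivery 1742.81 = 13019.76

Buyer's account: GBP 13019.76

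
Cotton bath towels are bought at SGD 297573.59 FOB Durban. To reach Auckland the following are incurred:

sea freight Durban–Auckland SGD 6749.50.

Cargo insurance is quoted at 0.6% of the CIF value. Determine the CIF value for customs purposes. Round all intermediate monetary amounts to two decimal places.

Let C be the CIF value. C = FOB price + freight + 0.6% × C
C − 0.6% × C = 297573.59 + 6749.50
0.994 × C = 304323.09
C = 304323.09 / 0.994 = 306160.05
Insurance premium = 0.6% × 306160.05 = 1836.96

CIF value: SGD 306160.05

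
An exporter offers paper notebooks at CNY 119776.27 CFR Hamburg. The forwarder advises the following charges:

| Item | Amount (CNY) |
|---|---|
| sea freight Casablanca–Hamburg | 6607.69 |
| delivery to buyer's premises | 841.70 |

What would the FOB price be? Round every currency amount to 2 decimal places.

Not relevant to the conversion: delivery — on the buyer under both terms; not part of either seller's price.
From CFR to FOB, the seller no longer bears: freight.
FOB price = 119776.27 − 6607.69 = 113168.58

FOB price: CNY 113168.58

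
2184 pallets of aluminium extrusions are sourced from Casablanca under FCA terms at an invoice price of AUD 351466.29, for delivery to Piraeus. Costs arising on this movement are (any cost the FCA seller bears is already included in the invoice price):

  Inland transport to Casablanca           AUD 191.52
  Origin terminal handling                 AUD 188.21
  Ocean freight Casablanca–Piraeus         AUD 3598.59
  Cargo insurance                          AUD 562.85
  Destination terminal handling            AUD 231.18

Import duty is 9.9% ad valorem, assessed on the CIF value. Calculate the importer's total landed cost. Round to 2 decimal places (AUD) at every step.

FCA: the seller delivers export-cleared goods to the carrier; the buyer bears costs from that point.
Already in the invoice (seller's account under FCA): inland to port — exclude.
CIF value = FCA price + origin terminal + freight + insurance = 351466.29 + 188.21 + 3598.59 + 562.85 = 355815.94
Import duty = 355815.94 × 9.9% = 35225.78
Buyer bears: origin terminal 188.21 + freight 3598.59 + insurance 562.85 + destination terminal 231.18 + duty 35225.78 = 39806.61
Landed cost = invoice 351466.29 + 39806.61 = 391272.90

Total landed cost: AUD 391272.90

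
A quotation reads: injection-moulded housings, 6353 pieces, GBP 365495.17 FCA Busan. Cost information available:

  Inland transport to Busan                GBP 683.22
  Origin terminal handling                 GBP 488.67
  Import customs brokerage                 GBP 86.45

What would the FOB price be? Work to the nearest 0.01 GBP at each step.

Not relevant to the conversion: inland to port — on the seller under both FCA and FOB; already in the FCA price and stays in the FOB price. brokerage — on the buyer under both terms; not part of either seller's price.
From FCA to FOB, the seller additionally bears: origin terminal.
FOB price = 365495.17 + 488.67 = 365983.84

FOB price: GBP 365983.84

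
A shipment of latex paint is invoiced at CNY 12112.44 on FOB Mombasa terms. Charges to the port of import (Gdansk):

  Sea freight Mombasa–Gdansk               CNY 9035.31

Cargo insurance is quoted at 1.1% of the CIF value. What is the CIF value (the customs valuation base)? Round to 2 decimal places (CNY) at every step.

CIF value: CNY 21382.96

Let C be the CIF value. C = FOB price + freight + 1.1% × C
C − 1.1% × C = 12112.44 + 9035.31
0.989 × C = 21147.75
C = 21147.75 / 0.989 = 21382.96
Insurance premium = 1.1% × 21382.96 = 235.21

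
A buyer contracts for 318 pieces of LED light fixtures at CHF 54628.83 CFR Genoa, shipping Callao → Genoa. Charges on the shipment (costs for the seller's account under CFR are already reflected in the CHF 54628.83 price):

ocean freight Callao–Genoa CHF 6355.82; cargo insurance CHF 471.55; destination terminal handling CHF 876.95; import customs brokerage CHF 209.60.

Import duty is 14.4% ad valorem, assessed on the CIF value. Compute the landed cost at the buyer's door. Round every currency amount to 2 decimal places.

CFR: the seller pays costs through ocean freight to the destination port, but not insurance.
Already in the invoice (seller's account under CFR): freight — exclude.
CIF value = CFR price + insurance = 54628.83 + 471.55 = 55100.38
Import duty = 55100.38 × 14.4% = 7934.45
Buyer bears: insurance 471.55 + destination terminal 876.95 + brokerage 209.60 + duty 7934.45 = 9492.55
Landed cost = invoice 54628.83 + 9492.55 = 64121.38

Total landed cost: CHF 64121.38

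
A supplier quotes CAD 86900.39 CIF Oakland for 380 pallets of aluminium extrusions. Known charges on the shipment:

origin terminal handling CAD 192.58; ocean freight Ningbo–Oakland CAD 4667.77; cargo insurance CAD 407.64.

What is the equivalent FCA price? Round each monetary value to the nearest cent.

FCA price: CAD 81632.40

From CIF to FCA, the seller no longer bears: origin terminal, freight, insurance.
FCA price = 86900.39 − 192.58 − 4667.77 − 407.64 = 81632.40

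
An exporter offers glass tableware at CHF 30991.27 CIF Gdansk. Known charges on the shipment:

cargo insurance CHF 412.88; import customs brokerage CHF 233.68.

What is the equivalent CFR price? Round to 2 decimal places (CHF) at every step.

CFR price: CHF 30578.39

Not relevant to the conversion: brokerage — on the buyer under both terms; not part of either seller's price.
From CIF to CFR, the seller no longer bears: insurance.
CFR price = 30991.27 − 412.88 = 30578.39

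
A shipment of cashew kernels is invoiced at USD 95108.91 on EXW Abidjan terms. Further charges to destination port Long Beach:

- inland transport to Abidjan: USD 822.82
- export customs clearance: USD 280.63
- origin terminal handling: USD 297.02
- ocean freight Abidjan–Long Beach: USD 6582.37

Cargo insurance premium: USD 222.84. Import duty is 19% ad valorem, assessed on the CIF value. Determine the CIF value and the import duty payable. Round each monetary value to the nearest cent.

CIF = EXW price + pre-shipment costs + freight + insurance
CIF = 95108.91 + 822.82 + 280.63 + 297.02 + 6582.37 + 222.84 = 103314.59
Import duty = 103314.59 × 19% = 19629.77

CIF value: USD 103314.59; import duty: USD 19629.77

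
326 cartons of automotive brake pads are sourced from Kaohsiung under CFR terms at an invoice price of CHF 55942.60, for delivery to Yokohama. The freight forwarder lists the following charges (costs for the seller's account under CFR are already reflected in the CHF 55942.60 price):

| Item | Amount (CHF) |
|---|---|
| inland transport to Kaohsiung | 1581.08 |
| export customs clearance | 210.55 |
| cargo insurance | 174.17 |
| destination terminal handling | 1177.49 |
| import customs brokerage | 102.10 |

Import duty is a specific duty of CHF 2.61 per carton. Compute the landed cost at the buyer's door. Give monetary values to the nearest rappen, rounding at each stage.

CFR: the seller pays costs through ocean freight to the destination port, but not insurance.
Already in the invoice (seller's account under CFR): inland to port, export clearance — exclude.
CIF value = CFR price + insurance = 55942.60 + 174.17 = 56116.77
Import duty = 326 × 2.61 = 850.86
Buyer bears: insurance 174.17 + destination terminal 1177.49 + brokerage 102.10 + duty 850.86 = 2304.62
Landed cost = invoice 55942.60 + 2304.62 = 58247.22

Total landed cost: CHF 58247.22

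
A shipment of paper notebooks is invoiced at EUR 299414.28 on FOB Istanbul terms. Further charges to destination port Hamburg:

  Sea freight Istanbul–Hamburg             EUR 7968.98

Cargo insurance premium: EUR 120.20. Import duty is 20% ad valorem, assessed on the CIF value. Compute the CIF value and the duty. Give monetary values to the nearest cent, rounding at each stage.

CIF value: EUR 307503.46; import duty: EUR 61500.69

CIF = FOB price + freight + insurance
CIF = 299414.28 + 7968.98 + 120.20 = 307503.46
Import duty = 307503.46 × 20% = 61500.69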